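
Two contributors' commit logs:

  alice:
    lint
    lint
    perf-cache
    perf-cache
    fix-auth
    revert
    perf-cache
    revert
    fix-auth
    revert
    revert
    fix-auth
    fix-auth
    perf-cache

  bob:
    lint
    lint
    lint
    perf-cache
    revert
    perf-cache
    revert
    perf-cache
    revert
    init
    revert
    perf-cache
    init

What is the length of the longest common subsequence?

Match lint at alice[1]=bob[2] → lint at alice[2]=bob[3] → perf-cache at alice[3]=bob[4] → perf-cache at alice[4]=bob[6] → revert at alice[6]=bob[7] → perf-cache at alice[7]=bob[8] → revert at alice[8]=bob[9] → revert at alice[11]=bob[11] → perf-cache at alice[14]=bob[12] — 9 commits in the same relative order in both. Since dp[14][13] = 9, nothing longer is possible.

9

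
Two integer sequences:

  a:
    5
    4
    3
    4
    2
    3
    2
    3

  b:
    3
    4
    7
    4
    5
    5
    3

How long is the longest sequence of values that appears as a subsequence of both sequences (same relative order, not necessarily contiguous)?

3

Let dp[i][j] be the LCS length of the first i values of a and the first j values of b. dp[i][j] = dp[i-1][j-1]+1 when the i-th and j-th values match, else max(dp[i-1][j], dp[i][j-1]).
    ·  3  4  7  4  5  5  3
 ·  0  0  0  0  0  0  0  0
 5  0  0  0  0  0  1  1  1
 4  0  0  1  1  1  1  1  1
 3  0  1  1  1  1  1  1  2
 4  0  1  2  2  2  2  2  2
 2  0  1  2  2  2  2  2  2
 3  0  1  2  2  2  2  2  3
 2  0  1  2  2  2  2  2  3
 3  0  1  2  2  2  2  2  3
dp[8][7] = 3. One LCS (by backtracking along matches): 4, 4, 3.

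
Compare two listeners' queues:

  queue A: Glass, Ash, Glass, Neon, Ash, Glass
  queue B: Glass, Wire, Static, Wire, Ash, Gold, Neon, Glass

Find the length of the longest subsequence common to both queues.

4

Match Glass [1,1], Ash [2,5], Neon [4,7], Glass [6,8] — 4 songs in the same relative order in both. dp[6][8] = 4 confirms this is the maximum.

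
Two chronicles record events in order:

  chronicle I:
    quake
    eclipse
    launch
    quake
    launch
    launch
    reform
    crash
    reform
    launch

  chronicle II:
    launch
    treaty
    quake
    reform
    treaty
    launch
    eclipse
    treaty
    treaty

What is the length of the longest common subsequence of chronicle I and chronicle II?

4

Taking launch (chronicle I #3, chronicle II #1); then quake (chronicle I #4, chronicle II #3); then reform (chronicle I #7, chronicle II #4); then launch (chronicle I #10, chronicle II #6) gives a common subsequence of length 4. Since dp[10][9] = 4, nothing longer is possible.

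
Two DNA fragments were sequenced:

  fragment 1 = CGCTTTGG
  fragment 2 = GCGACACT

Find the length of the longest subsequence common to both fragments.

4

Match C (fragment 1 #1, fragment 2 #2), G (fragment 1 #2, fragment 2 #3), C (fragment 1 #3, fragment 2 #7), T (fragment 1 #6, fragment 2 #8) — 4 bases in the same relative order in both. dp[8][8] = 4 confirms this is the maximum.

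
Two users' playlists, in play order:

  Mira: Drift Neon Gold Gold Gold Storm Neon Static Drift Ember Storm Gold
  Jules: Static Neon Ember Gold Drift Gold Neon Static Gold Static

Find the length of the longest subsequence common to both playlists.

6

Taking Neon at Mira[2]=Jules[2], then Gold at Mira[3]=Jules[4], then Gold at Mira[5]=Jules[6], then Neon at Mira[7]=Jules[7], then Static at Mira[8]=Jules[8], then Gold at Mira[12]=Jules[9] gives a common subsequence of length 6, and the DP table's final entry dp[12][10] is also 6, so no common subsequence is longer.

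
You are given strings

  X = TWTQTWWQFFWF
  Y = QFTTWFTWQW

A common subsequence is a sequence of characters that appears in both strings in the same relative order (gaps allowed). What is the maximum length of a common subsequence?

6

Taking T [1,4], W [2,5], T [5,7], W [7,8], Q [8,9], W [11,10] gives a common subsequence of length 6. The LCS DP gives dp[12][10] = 6, so this is optimal.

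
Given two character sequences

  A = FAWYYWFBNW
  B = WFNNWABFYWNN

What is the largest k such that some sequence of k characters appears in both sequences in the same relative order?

Let dp[i][j] be the LCS length of the first i characters of A and the first j characters of B. dp[i][j] = dp[i-1][j-1]+1 when the i-th and j-th characters match, else max(dp[i-1][j], dp[i][j-1]).
    ·  W  F  N  N  W  A  B  F  Y  W  N  N
 ·  0  0  0  0  0  0  0  0  0  0  0  0  0
 F  0  0  1  1  1  1  1  1  1  1  1  1  1
 A  0  0  1  1  1  1  2  2  2  2  2  2  2
 W  0  1  1  1  1  2  2  2  2  2  3  3  3
 Y  0  1  1  1  1  2  2  2  2  3  3  3  3
 Y  0  1  1  1  1  2  2  2  2  3  3  3  3
 W  0  1  1  1  1  2  2  2  2  3  4  4  4
 F  0  1  2  2  2  2  2  2  3  3  4  4  4
 B  0  1  2  2  2  2  2  3  3  3  4  4  4
 N  0  1  2  3  3  3  3  3  3  3  4  5  5
 W  0  1  2  3  3  4  4  4  4  4  4  5  5
dp[10][12] = 5. One LCS (by backtracking along matches): FAYWN.

5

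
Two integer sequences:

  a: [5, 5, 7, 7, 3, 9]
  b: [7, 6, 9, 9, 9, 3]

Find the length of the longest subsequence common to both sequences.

2

Taking 7 [3,1]; then 3 [5,6] gives a common subsequence of length 2. dp[6][6] = 2 confirms this is the maximum.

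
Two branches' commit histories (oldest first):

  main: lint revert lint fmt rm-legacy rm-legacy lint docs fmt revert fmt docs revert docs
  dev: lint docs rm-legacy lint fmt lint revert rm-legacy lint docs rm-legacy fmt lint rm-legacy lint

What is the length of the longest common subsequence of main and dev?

7

Match lint at main[1]=dev[1]; then lint at main[3]=dev[4]; then fmt at main[4]=dev[5]; then rm-legacy at main[6]=dev[8]; then lint at main[7]=dev[9]; then docs at main[8]=dev[10]; then fmt at main[9]=dev[12] — 7 commits in the same relative order in both. dp[14][15] = 7 confirms this is the maximum.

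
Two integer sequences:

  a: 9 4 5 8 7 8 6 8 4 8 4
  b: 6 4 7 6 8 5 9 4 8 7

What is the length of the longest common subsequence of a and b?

6

Pick 4 [2,2], 7 [5,3], 6 [7,4], 8 [8,5], 4 [9,8], 8 [10,9]; all 6 values appear in both, in order. dp[11][10] = 6 confirms this is the maximum.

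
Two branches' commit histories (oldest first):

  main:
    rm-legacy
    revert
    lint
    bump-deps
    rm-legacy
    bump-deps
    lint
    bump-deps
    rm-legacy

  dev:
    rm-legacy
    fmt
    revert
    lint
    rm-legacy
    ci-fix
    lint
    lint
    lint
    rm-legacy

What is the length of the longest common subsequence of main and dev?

Taking rm-legacy (main #1, dev #1), then revert (main #2, dev #3), then lint (main #3, dev #4), then rm-legacy (main #5, dev #5), then lint (main #7, dev #9), then rm-legacy (main #9, dev #10) gives a common subsequence of length 6. dp[9][10] = 6 confirms this is the maximum.

6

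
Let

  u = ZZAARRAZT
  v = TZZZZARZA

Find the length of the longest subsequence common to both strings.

5

Let dp[i][j] be the LCS length of the first i characters of u and the first j characters of v. dp[i][j] = dp[i-1][j-1]+1 when the i-th and j-th characters match, else max(dp[i-1][j], dp[i][j-1]).
    ·  T  Z  Z  Z  Z  A  R  Z  A
 ·  0  0  0  0  0  0  0  0  0  0
 Z  0  0  1  1  1  1  1  1  1  1
 Z  0  0  1  2  2  2  2  2  2  2
 A  0  0  1  2  2  2  3  3  3  3
 A  0  0  1  2  2  2  3  3  3  4
 R  0  0  1  2  2  2  3  4  4  4
 R  0  0  1  2  2  2  3  4  4  4
 A  0  0  1  2  2  2  3  4  4  5
 Z  0  0  1  2  3  3  3  4  5  5
 T  0  1  1  2  3  3  3  4  5  5
dp[9][9] = 5. One LCS (by backtracking along matches): ZZARA.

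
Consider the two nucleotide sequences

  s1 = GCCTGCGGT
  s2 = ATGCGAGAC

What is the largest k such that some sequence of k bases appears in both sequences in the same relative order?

5

Let dp[i][j] be the LCS length of the first i bases of s1 and the first j bases of s2. dp[i][j] = dp[i-1][j-1]+1 when the i-th and j-th bases match, else max(dp[i-1][j], dp[i][j-1]).
    ·  A  T  G  C  G  A  G  A  C
 ·  0  0  0  0  0  0  0  0  0  0
 G  0  0  0  1  1  1  1  1  1  1
 C  0  0  0  1  2  2  2  2  2  2
 C  0  0  0  1  2  2  2  2  2  3
 T  0  0  1  1  2  2  2  2  2  3
 G  0  0  1  2  2  3  3  3  3  3
 C  0  0  1  2  3  3  3  3  3  4
 G  0  0  1  2  3  4  4  4  4  4
 G  0  0  1  2  3  4  4  5  5  5
 T  0  0  1  2  3  4  4  5  5  5
dp[9][9] = 5. One LCS (by backtracking along matches): TGCGG.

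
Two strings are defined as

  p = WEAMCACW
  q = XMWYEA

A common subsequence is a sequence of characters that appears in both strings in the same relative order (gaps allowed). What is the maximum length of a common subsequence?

3

Match W [1,3] → E [2,5] → A [6,6] — 3 characters in the same relative order in both. dp[8][6] = 3 confirms this is the maximum.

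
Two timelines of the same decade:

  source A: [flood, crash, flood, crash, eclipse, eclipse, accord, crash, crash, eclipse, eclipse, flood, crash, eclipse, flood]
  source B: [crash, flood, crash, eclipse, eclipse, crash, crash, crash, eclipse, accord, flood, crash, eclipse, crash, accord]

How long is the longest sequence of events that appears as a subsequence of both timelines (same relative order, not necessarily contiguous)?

11

One common subsequence of length 11: crash at source A[2]=source B[1]; then flood at source A[3]=source B[2]; then crash at source A[4]=source B[3]; then eclipse at source A[5]=source B[4]; then eclipse at source A[6]=source B[5]; then crash at source A[8]=source B[7]; then crash at source A[9]=source B[8]; then eclipse at source A[10]=source B[9]; then flood at source A[12]=source B[11]; then crash at source A[13]=source B[12]; then eclipse at source A[14]=source B[13]. dp[15][15] = 11 confirms this is the maximum.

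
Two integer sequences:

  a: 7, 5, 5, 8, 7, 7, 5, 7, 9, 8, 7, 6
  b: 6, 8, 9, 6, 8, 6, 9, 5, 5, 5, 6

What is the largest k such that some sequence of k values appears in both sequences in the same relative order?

Let dp[i][j] be the LCS length of the first i values of a and the first j values of b. dp[i][j] = dp[i-1][j-1]+1 when the i-th and j-th values match, else max(dp[i-1][j], dp[i][j-1]).
    ·  6  8  9  6  8  6  9  5  5  5  6
 ·  0  0  0  0  0  0  0  0  0  0  0  0
 7  0  0  0  0  0  0  0  0  0  0  0  0
 5  0  0  0  0  0  0  0  0  1  1  1  1
 5  0  0  0  0  0  0  0  0  1  2  2  2
 8  0  0  1  1  1  1  1  1  1  2  2  2
 7  0  0  1  1  1  1  1  1  1  2  2  2
 7  0  0  1  1  1  1  1  1  1  2  2  2
 5  0  0  1  1  1  1  1  1  2  2  3  3
 7  0  0  1  1  1  1  1  1  2  2  3  3
 9  0  0  1  2  2  2  2  2  2  2  3  3
 8  0  0  1  2  2  3  3  3  3  3  3  3
 7  0  0  1  2  2  3  3  3  3  3  3  3
 6  0  1  1  2  3  3  4  4  4  4  4  4
dp[12][11] = 4. One LCS (by backtracking along matches): 5, 5, 5, 6.

4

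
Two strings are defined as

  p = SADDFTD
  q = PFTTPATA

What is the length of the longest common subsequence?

2

One common subsequence of length 2: A [2,6], T [6,7]. The LCS DP gives dp[7][8] = 2, so this is optimal.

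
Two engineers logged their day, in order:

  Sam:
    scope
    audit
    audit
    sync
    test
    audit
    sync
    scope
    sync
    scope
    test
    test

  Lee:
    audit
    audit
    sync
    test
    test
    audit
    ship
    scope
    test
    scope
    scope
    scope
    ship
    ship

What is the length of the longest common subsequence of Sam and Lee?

Taking audit (Sam #2, Lee #1), then audit (Sam #3, Lee #2), then sync (Sam #4, Lee #3), then test (Sam #5, Lee #5), then audit (Sam #6, Lee #6), then scope (Sam #8, Lee #11), then scope (Sam #10, Lee #12) gives a common subsequence of length 7. The LCS DP gives dp[12][14] = 7, so this is optimal.

7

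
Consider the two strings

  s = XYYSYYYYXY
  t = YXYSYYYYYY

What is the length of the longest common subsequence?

8

One common subsequence of length 8: X at s[1]=t[2], then Y at s[2]=t[3], then Y at s[3]=t[5], then Y at s[5]=t[6], then Y at s[6]=t[7], then Y at s[7]=t[8], then Y at s[8]=t[9], then Y at s[10]=t[10]. Since dp[10][10] = 8, nothing longer is possible.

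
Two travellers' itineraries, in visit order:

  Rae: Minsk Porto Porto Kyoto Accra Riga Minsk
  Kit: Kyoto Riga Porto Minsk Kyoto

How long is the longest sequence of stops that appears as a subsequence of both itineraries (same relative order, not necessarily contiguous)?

Match Kyoto (Rae #4, Kit #1), Riga (Rae #6, Kit #2), Minsk (Rae #7, Kit #4) — 3 stops in the same relative order in both. dp[7][5] = 3 confirms this is the maximum.

3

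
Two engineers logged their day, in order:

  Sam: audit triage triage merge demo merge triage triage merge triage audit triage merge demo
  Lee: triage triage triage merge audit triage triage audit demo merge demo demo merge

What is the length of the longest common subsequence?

Pick triage [2,2] → triage [3,3] → merge [4,4] → triage [8,6] → triage [10,7] → audit [11,8] → merge [13,10] → demo [14,12]; all 8 tasks appear in both, in order. Since dp[14][13] = 8, nothing longer is possible.

8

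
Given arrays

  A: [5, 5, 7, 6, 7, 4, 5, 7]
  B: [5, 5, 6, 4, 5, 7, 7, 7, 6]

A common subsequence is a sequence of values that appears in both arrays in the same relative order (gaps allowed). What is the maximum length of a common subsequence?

6

Let dp[i][j] be the LCS length of the first i values of A and the first j values of B. dp[i][j] = dp[i-1][j-1]+1 when the i-th and j-th values match, else max(dp[i-1][j], dp[i][j-1]).
    ·  5  5  6  4  5  7  7  7  6
 ·  0  0  0  0  0  0  0  0  0  0
 5  0  1  1  1  1  1  1  1  1  1
 5  0  1  2  2  2  2  2  2  2  2
 7  0  1  2  2  2  2  3  3  3  3
 6  0  1  2  3  3  3  3  3  3  4
 7  0  1  2  3  3  3  4  4  4  4
 4  0  1  2  3  4  4  4  4  4  4
 5  0  1  2  3  4  5  5  5  5  5
 7  0  1  2  3  4  5  6  6  6  6
dp[8][9] = 6. One LCS (by backtracking along matches): 5, 5, 6, 4, 5, 7.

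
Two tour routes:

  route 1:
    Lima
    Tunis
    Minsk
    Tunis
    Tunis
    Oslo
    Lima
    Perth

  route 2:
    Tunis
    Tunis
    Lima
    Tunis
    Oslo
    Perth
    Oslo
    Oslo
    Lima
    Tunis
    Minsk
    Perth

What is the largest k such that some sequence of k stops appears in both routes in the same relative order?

One common subsequence of length 6: Tunis (route 1 #2, route 2 #1), then Tunis (route 1 #4, route 2 #2), then Tunis (route 1 #5, route 2 #4), then Oslo (route 1 #6, route 2 #8), then Lima (route 1 #7, route 2 #9), then Perth (route 1 #8, route 2 #12), and the DP table's final entry dp[8][12] is also 6, so no common subsequence is longer.

6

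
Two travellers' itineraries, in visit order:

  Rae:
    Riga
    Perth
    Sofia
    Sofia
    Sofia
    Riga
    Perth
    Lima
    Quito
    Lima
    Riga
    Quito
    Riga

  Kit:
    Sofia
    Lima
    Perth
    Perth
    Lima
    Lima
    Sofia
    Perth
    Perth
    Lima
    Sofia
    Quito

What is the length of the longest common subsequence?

Match Perth at Rae[2]=Kit[4], then Sofia at Rae[3]=Kit[7], then Perth at Rae[7]=Kit[9], then Lima at Rae[8]=Kit[10], then Quito at Rae[12]=Kit[12] — 5 stops in the same relative order in both. Since dp[13][12] = 5, nothing longer is possible.

5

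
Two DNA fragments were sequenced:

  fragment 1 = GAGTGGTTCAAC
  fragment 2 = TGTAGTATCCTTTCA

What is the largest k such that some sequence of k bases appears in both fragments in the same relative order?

8

Pick G (fragment 1 #1, fragment 2 #2), A (fragment 1 #2, fragment 2 #4), G (fragment 1 #3, fragment 2 #5), T (fragment 1 #4, fragment 2 #11), T (fragment 1 #7, fragment 2 #12), T (fragment 1 #8, fragment 2 #13), C (fragment 1 #9, fragment 2 #14), A (fragment 1 #11, fragment 2 #15); all 8 bases appear in both, in order, and the DP table's final entry dp[12][15] is also 8, so no common subsequence is longer.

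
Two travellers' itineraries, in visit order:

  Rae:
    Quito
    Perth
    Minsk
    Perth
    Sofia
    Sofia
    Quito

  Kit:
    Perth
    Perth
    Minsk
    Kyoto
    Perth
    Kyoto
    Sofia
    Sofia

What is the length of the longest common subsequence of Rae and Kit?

5

One common subsequence of length 5: Perth (Rae #2, Kit #2), then Minsk (Rae #3, Kit #3), then Perth (Rae #4, Kit #5), then Sofia (Rae #5, Kit #7), then Sofia (Rae #6, Kit #8), and the DP table's final entry dp[7][8] is also 5, so no common subsequence is longer.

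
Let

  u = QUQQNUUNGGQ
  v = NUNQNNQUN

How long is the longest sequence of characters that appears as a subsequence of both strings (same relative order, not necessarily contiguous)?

5

Pick U (u #2, v #2); then Q (u #3, v #4); then Q (u #4, v #7); then U (u #7, v #8); then N (u #8, v #9); all 5 characters appear in both, in order. dp[11][9] = 5 confirms this is the maximum.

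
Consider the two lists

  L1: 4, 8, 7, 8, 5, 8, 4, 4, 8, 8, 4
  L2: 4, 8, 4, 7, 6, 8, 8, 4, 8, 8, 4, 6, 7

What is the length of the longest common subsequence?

Let dp[i][j] be the LCS length of the first i values of L1 and the first j values of L2. dp[i][j] = dp[i-1][j-1]+1 when the i-th and j-th values match, else max(dp[i-1][j], dp[i][j-1]).
    ·  4  8  4  7  6  8  8  4  8  8  4  6  7
 ·  0  0  0  0  0  0  0  0  0  0  0  0  0  0
 4  0  1  1  1  1  1  1  1  1  1  1  1  1  1
 8  0  1  2  2  2  2  2  2  2  2  2  2  2  2
 7  0  1  2  2  3  3  3  3  3  3  3  3  3  3
 8  0  1  2  2  3  3  4  4  4  4  4  4  4  4
 5  0  1  2  2  3  3  4  4  4  4  4  4  4  4
 8  0  1  2  2  3  3  4  5  5  5  5  5  5  5
 4  0  1  2  3  3  3  4  5  6  6  6  6  6  6
 4  0  1  2  3  3  3  4  5  6  6  6  7  7  7
 8  0  1  2  3  3  3  4  5  6  7  7  7  7  7
 8  0  1  2  3  3  3  4  5  6  7  8  8  8  8
 4  0  1  2  3  3  3  4  5  6  7  8  9  9  9
dp[11][13] = 9. One LCS (by backtracking along matches): 4, 8, 7, 8, 8, 4, 8, 8, 4.

9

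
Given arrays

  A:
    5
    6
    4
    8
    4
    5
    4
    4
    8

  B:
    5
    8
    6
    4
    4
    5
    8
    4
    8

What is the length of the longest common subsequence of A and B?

One common subsequence of length 7: 5 at A[1]=B[1] → 6 at A[2]=B[3] → 4 at A[3]=B[4] → 4 at A[5]=B[5] → 5 at A[6]=B[6] → 4 at A[8]=B[8] → 8 at A[9]=B[9]. Since dp[9][9] = 7, nothing longer is possible.

7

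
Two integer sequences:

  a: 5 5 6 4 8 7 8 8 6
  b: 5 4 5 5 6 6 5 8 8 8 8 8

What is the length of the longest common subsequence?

6

One common subsequence of length 6: 5 [1,3], then 5 [2,4], then 6 [3,6], then 8 [5,10], then 8 [7,11], then 8 [8,12], and the DP table's final entry dp[9][12] is also 6, so no common subsequence is longer.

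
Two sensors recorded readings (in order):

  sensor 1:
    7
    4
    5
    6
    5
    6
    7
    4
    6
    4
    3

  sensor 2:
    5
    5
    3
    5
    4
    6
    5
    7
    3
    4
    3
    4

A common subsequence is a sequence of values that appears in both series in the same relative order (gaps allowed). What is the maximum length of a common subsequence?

Match 4 at sensor 1[2]=sensor 2[5]; then 6 at sensor 1[4]=sensor 2[6]; then 5 at sensor 1[5]=sensor 2[7]; then 7 at sensor 1[7]=sensor 2[8]; then 4 at sensor 1[8]=sensor 2[10]; then 4 at sensor 1[10]=sensor 2[12] — 6 values in the same relative order in both. Since dp[11][12] = 6, nothing longer is possible.

6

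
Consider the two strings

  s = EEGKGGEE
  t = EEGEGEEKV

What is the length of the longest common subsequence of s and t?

One common subsequence of length 6: E (s #1, t #1), E (s #2, t #2), G (s #3, t #3), G (s #6, t #5), E (s #7, t #6), E (s #8, t #7), and the DP table's final entry dp[8][9] is also 6, so no common subsequence is longer.

6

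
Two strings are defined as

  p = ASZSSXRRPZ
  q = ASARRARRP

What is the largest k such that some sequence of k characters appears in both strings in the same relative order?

5

Pick A (p #1, q #1) → S (p #2, q #2) → R (p #7, q #7) → R (p #8, q #8) → P (p #9, q #9); all 5 characters appear in both, in order. Since dp[10][9] = 5, nothing longer is possible.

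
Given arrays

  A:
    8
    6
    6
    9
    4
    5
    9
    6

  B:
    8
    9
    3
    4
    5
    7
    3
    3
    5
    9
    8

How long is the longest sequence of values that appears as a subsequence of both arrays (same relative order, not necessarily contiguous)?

5

One common subsequence of length 5: 8 (A #1, B #1), 9 (A #4, B #2), 4 (A #5, B #4), 5 (A #6, B #9), 9 (A #7, B #10). The LCS DP gives dp[8][11] = 5, so this is optimal.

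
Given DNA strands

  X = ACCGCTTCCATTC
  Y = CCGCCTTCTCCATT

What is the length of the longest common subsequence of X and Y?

11

One common subsequence of length 11: C (X #2, Y #1), C (X #3, Y #2), G (X #4, Y #3), C (X #5, Y #5), T (X #6, Y #7), T (X #7, Y #9), C (X #8, Y #10), C (X #9, Y #11), A (X #10, Y #12), T (X #11, Y #13), T (X #12, Y #14). Since dp[13][14] = 11, nothing longer is possible.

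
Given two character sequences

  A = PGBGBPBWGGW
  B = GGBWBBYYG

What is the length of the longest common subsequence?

Let dp[i][j] be the LCS length of the first i characters of A and the first j characters of B. dp[i][j] = dp[i-1][j-1]+1 when the i-th and j-th characters match, else max(dp[i-1][j], dp[i][j-1]).
    ·  G  G  B  W  B  B  Y  Y  G
 ·  0  0  0  0  0  0  0  0  0  0
 P  0  0  0  0  0  0  0  0  0  0
 G  0  1  1  1  1  1  1  1  1  1
 B  0  1  1  2  2  2  2  2  2  2
 G  0  1  2  2  2  2  2  2  2  3
 B  0  1  2  3  3  3  3  3  3  3
 P  0  1  2  3  3  3  3  3  3  3
 B  0  1  2  3  3  4  4  4  4  4
 W  0  1  2  3  4  4  4  4  4  4
 G  0  1  2  3  4  4  4  4  4  5
 G  0  1  2  3  4  4  4  4  4  5
 W  0  1  2  3  4  4  4  4  4  5
dp[11][9] = 5. One LCS (by backtracking along matches): GBBBG.

5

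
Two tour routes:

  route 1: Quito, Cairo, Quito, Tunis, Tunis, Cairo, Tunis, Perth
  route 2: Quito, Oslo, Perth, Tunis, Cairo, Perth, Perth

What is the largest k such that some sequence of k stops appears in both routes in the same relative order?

One common subsequence of length 4: Quito at route 1[1]=route 2[1], Tunis at route 1[5]=route 2[4], Cairo at route 1[6]=route 2[5], Perth at route 1[8]=route 2[7]. dp[8][7] = 4 confirms this is the maximum.

4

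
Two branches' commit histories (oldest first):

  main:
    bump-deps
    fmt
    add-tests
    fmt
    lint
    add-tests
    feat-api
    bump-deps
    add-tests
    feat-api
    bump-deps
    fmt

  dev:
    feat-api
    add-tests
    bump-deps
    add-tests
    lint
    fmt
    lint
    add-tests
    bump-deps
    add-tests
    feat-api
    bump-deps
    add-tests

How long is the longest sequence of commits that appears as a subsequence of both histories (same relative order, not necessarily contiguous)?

9

Taking bump-deps (main #1, dev #3), add-tests (main #3, dev #4), fmt (main #4, dev #6), lint (main #5, dev #7), add-tests (main #6, dev #8), bump-deps (main #8, dev #9), add-tests (main #9, dev #10), feat-api (main #10, dev #11), bump-deps (main #11, dev #12) gives a common subsequence of length 9, and the DP table's final entry dp[12][13] is also 9, so no common subsequence is longer.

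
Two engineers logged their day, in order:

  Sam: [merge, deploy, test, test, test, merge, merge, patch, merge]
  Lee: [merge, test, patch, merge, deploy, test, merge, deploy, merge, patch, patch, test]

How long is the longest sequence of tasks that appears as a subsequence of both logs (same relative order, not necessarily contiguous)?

6

Pick merge at Sam[1]=Lee[4], deploy at Sam[2]=Lee[5], test at Sam[5]=Lee[6], merge at Sam[6]=Lee[7], merge at Sam[7]=Lee[9], patch at Sam[8]=Lee[11]; all 6 tasks appear in both, in order. Since dp[9][12] = 6, nothing longer is possible.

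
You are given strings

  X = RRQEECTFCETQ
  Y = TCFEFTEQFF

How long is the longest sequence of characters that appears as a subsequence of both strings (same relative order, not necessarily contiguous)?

5

Pick C at X[6]=Y[2] → F at X[8]=Y[3] → E at X[10]=Y[4] → T at X[11]=Y[6] → Q at X[12]=Y[8]; all 5 characters appear in both, in order. Since dp[12][10] = 5, nothing longer is possible.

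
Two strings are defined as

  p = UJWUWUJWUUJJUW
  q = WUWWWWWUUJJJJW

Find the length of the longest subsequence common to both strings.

Pick U [1,2]; then W [3,5]; then W [5,6]; then W [8,7]; then U [9,8]; then U [10,9]; then J [11,12]; then J [12,13]; then W [14,14]; all 9 characters appear in both, in order. dp[14][14] = 9 confirms this is the maximum.

9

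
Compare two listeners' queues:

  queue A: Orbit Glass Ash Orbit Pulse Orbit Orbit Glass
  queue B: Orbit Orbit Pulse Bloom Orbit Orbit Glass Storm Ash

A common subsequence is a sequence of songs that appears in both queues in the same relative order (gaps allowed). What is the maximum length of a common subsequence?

6

One common subsequence of length 6: Orbit [1,1]; then Orbit [4,2]; then Pulse [5,3]; then Orbit [6,5]; then Orbit [7,6]; then Glass [8,7]. Since dp[8][9] = 6, nothing longer is possible.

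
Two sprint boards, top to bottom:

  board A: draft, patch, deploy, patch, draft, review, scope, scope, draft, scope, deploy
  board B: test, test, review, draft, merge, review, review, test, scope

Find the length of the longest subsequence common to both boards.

3

One common subsequence of length 3: draft (board A #1, board B #4); then review (board A #6, board B #7); then scope (board A #10, board B #9). Since dp[11][9] = 3, nothing longer is possible.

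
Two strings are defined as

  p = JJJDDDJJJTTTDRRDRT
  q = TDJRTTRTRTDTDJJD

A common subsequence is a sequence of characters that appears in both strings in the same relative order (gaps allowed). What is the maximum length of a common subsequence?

Pick D [6,2]; then J [7,3]; then T [10,5]; then T [11,6]; then T [12,8]; then R [14,9]; then D [16,11]; then T [18,12]; all 8 characters appear in both, in order. Since dp[18][16] = 8, nothing longer is possible.

8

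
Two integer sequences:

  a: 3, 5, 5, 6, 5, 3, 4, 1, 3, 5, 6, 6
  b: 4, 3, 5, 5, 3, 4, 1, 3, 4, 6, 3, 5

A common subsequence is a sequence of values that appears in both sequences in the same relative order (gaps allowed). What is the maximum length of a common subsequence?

Pick 3 (a #1, b #2), 5 (a #3, b #3), 5 (a #5, b #4), 3 (a #6, b #5), 4 (a #7, b #6), 1 (a #8, b #7), 3 (a #9, b #11), 5 (a #10, b #12); all 8 values appear in both, in order. Since dp[12][12] = 8, nothing longer is possible.

8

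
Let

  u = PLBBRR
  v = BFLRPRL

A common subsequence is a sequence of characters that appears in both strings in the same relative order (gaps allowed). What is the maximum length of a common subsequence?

3

Taking L at u[2]=v[3]; then R at u[5]=v[4]; then R at u[6]=v[6] gives a common subsequence of length 3, and the DP table's final entry dp[6][7] is also 3, so no common subsequence is longer.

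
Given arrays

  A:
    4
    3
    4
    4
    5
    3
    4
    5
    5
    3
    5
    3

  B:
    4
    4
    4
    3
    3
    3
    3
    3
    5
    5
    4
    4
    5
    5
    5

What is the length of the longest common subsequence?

8

Taking 4 (A #1, B #1); then 4 (A #3, B #2); then 4 (A #4, B #3); then 5 (A #5, B #10); then 4 (A #7, B #12); then 5 (A #8, B #13); then 5 (A #9, B #14); then 5 (A #11, B #15) gives a common subsequence of length 8. The LCS DP gives dp[12][15] = 8, so this is optimal.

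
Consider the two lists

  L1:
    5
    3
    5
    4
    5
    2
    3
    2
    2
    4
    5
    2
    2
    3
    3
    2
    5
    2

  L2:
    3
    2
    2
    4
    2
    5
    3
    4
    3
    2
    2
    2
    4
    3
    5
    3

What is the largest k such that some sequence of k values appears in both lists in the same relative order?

Match 5 (L1 #1, L2 #6) → 3 (L1 #2, L2 #7) → 4 (L1 #4, L2 #8) → 2 (L1 #6, L2 #10) → 2 (L1 #8, L2 #11) → 2 (L1 #9, L2 #12) → 4 (L1 #10, L2 #13) → 5 (L1 #11, L2 #15) → 3 (L1 #15, L2 #16) — 9 values in the same relative order in both. Since dp[18][16] = 9, nothing longer is possible.

9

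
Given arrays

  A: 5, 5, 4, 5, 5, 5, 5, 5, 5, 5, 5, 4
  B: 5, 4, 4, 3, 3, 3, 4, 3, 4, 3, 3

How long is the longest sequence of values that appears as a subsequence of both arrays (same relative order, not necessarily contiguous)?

Let dp[i][j] be the LCS length of the first i values of A and the first j values of B. dp[i][j] = dp[i-1][j-1]+1 when the i-th and j-th values match, else max(dp[i-1][j], dp[i][j-1]).
    ·  5  4  4  3  3  3  4  3  4  3  3
 ·  0  0  0  0  0  0  0  0  0  0  0  0
 5  0  1  1  1  1  1  1  1  1  1  1  1
 5  0  1  1  1  1  1  1  1  1  1  1  1
 4  0  1  2  2  2  2  2  2  2  2  2  2
 5  0  1  2  2  2  2  2  2  2  2  2  2
 5  0  1  2  2  2  2  2  2  2  2  2  2
 5  0  1  2  2  2  2  2  2  2  2  2  2
 5  0  1  2  2  2  2  2  2  2  2  2  2
 5  0  1  2  2  2  2  2  2  2  2  2  2
 5  0  1  2  2  2  2  2  2  2  2  2  2
 5  0  1  2  2  2  2  2  2  2  2  2  2
 5  0  1  2  2  2  2  2  2  2  2  2  2
 4  0  1  2  3  3  3  3  3  3  3  3  3
dp[12][11] = 3. One LCS (by backtracking along matches): 5, 4, 4.

3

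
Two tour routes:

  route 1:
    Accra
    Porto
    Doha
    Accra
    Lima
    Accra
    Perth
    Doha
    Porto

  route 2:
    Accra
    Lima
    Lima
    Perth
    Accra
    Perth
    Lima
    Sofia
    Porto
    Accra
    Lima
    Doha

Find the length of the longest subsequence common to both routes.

5

Taking Accra at route 1[1]=route 2[5], then Porto at route 1[2]=route 2[9], then Accra at route 1[4]=route 2[10], then Lima at route 1[5]=route 2[11], then Doha at route 1[8]=route 2[12] gives a common subsequence of length 5, and the DP table's final entry dp[9][12] is also 5, so no common subsequence is longer.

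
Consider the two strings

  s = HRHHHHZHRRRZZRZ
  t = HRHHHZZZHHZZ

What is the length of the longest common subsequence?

One common subsequence of length 9: H at s[1]=t[1]; then R at s[2]=t[2]; then H at s[3]=t[3]; then H at s[4]=t[4]; then H at s[5]=t[5]; then H at s[6]=t[9]; then H at s[8]=t[10]; then Z at s[13]=t[11]; then Z at s[15]=t[12]. dp[15][12] = 9 confirms this is the maximum.

9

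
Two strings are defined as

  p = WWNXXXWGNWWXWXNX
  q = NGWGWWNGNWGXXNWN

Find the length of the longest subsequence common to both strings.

One common subsequence of length 9: W at p[1]=q[5], W at p[2]=q[6], N at p[3]=q[7], G at p[8]=q[8], N at p[9]=q[9], W at p[10]=q[10], X at p[12]=q[13], W at p[13]=q[15], N at p[15]=q[16]. dp[16][16] = 9 confirms this is the maximum.

9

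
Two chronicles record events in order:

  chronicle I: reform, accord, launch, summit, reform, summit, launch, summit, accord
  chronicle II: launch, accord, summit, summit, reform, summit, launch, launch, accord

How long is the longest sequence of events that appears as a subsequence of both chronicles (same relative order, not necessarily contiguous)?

Match accord (chronicle I #2, chronicle II #2); then summit (chronicle I #4, chronicle II #4); then reform (chronicle I #5, chronicle II #5); then summit (chronicle I #6, chronicle II #6); then launch (chronicle I #7, chronicle II #8); then accord (chronicle I #9, chronicle II #9) — 6 events in the same relative order in both. The LCS DP gives dp[9][9] = 6, so this is optimal.

6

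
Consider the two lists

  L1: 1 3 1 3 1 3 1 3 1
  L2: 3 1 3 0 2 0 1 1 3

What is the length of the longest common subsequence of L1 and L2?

Match 3 at L1[2]=L2[1] → 1 at L1[3]=L2[2] → 3 at L1[4]=L2[3] → 1 at L1[5]=L2[7] → 1 at L1[7]=L2[8] → 3 at L1[8]=L2[9] — 6 values in the same relative order in both. The LCS DP gives dp[9][9] = 6, so this is optimal.

6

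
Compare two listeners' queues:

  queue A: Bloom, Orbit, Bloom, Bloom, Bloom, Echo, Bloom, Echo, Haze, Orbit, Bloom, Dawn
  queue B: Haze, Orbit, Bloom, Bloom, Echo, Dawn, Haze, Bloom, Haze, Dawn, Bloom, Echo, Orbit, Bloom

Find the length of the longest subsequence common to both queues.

8

Pick Orbit at queue A[2]=queue B[2] → Bloom at queue A[3]=queue B[3] → Bloom at queue A[4]=queue B[4] → Bloom at queue A[5]=queue B[8] → Bloom at queue A[7]=queue B[11] → Echo at queue A[8]=queue B[12] → Orbit at queue A[10]=queue B[13] → Bloom at queue A[11]=queue B[14]; all 8 songs appear in both, in order. The LCS DP gives dp[12][14] = 8, so this is optimal.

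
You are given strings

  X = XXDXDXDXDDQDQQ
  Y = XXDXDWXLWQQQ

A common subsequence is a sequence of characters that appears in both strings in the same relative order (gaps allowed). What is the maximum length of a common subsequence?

Taking X [1,1] → X [2,2] → D [3,3] → X [4,4] → D [5,5] → X [6,7] → Q [11,10] → Q [13,11] → Q [14,12] gives a common subsequence of length 9, and the DP table's final entry dp[14][12] is also 9, so no common subsequence is longer.

9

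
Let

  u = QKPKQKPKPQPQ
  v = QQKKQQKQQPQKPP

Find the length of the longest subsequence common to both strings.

9

Pick Q at u[1]=v[2], then K at u[2]=v[3], then K at u[4]=v[4], then Q at u[5]=v[6], then K at u[6]=v[7], then P at u[7]=v[10], then K at u[8]=v[12], then P at u[9]=v[13], then P at u[11]=v[14]; all 9 characters appear in both, in order. dp[12][14] = 9 confirms this is the maximum.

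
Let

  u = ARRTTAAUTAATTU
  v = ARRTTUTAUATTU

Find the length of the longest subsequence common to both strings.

12

Taking A (u #1, v #1), then R (u #2, v #2), then R (u #3, v #3), then T (u #4, v #4), then T (u #5, v #5), then U (u #8, v #6), then T (u #9, v #7), then A (u #10, v #8), then A (u #11, v #10), then T (u #12, v #11), then T (u #13, v #12), then U (u #14, v #13) gives a common subsequence of length 12. dp[14][13] = 12 confirms this is the maximum.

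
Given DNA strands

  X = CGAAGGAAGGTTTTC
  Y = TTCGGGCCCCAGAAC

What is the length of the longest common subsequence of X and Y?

Taking C (X #1, Y #3), then G (X #2, Y #6), then A (X #4, Y #11), then G (X #6, Y #12), then A (X #7, Y #13), then A (X #8, Y #14), then C (X #15, Y #15) gives a common subsequence of length 7. dp[15][15] = 7 confirms this is the maximum.

7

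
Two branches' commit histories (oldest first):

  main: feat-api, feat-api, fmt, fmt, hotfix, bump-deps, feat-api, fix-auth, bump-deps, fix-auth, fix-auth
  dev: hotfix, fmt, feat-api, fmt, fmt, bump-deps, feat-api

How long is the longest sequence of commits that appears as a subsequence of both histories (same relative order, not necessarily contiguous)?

5

Pick feat-api (main #2, dev #3), fmt (main #3, dev #4), fmt (main #4, dev #5), bump-deps (main #6, dev #6), feat-api (main #7, dev #7); all 5 commits appear in both, in order. The LCS DP gives dp[11][7] = 5, so this is optimal.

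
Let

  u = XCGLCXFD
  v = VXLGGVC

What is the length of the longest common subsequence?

3

Match X (u #1, v #2) → G (u #3, v #5) → C (u #5, v #7) — 3 characters in the same relative order in both, and the DP table's final entry dp[8][7] is also 3, so no common subsequence is longer.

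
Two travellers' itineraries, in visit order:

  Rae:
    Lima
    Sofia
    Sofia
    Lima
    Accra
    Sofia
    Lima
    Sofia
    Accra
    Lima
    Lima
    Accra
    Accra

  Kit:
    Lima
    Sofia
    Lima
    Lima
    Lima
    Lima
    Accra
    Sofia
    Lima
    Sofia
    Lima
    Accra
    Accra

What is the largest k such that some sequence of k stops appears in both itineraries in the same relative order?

Taking Lima [1,1]; then Sofia [2,2]; then Lima [4,6]; then Accra [5,7]; then Sofia [6,8]; then Lima [7,9]; then Sofia [8,10]; then Lima [11,11]; then Accra [12,12]; then Accra [13,13] gives a common subsequence of length 10. The LCS DP gives dp[13][13] = 10, so this is optimal.

10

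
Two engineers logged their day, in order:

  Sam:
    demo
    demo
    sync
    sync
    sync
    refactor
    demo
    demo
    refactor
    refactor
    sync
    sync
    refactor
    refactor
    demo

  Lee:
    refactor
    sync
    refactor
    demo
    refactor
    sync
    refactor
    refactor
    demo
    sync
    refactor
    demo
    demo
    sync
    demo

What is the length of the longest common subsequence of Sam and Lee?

Taking demo [1,4], then demo [2,9], then sync [5,10], then refactor [6,11], then demo [7,12], then demo [8,13], then sync [12,14], then demo [15,15] gives a common subsequence of length 8. Since dp[15][15] = 8, nothing longer is possible.

8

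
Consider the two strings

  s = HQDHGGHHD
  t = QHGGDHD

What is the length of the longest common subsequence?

Let dp[i][j] be the LCS length of the first i characters of s and the first j characters of t. dp[i][j] = dp[i-1][j-1]+1 when the i-th and j-th characters match, else max(dp[i-1][j], dp[i][j-1]).
    ·  Q  H  G  G  D  H  D
 ·  0  0  0  0  0  0  0  0
 H  0  0  1  1  1  1  1  1
 Q  0  1  1  1  1  1  1  1
 D  0  1  1  1  1  2  2  2
 H  0  1  2  2  2  2  3  3
 G  0  1  2  3  3  3  3  3
 G  0  1  2  3  4  4  4  4
 H  0  1  2  3  4  4  5  5
 H  0  1  2  3  4  4  5  5
 D  0  1  2  3  4  5  5  6
dp[9][7] = 6. One LCS (by backtracking along matches): QHGGHD.

6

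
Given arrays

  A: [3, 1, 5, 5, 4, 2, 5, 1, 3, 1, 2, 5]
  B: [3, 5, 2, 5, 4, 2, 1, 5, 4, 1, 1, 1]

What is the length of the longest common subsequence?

8

Taking 3 (A #1, B #1), then 5 (A #3, B #2), then 5 (A #4, B #4), then 4 (A #5, B #5), then 2 (A #6, B #6), then 5 (A #7, B #8), then 1 (A #8, B #11), then 1 (A #10, B #12) gives a common subsequence of length 8. Since dp[12][12] = 8, nothing longer is possible.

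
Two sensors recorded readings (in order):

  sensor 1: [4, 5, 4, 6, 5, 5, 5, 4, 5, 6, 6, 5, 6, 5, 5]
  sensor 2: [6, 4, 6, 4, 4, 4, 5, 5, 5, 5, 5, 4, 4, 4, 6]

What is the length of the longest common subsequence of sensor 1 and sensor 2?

8

Match 4 (sensor 1 #1, sensor 2 #5), 4 (sensor 1 #3, sensor 2 #6), 5 (sensor 1 #5, sensor 2 #7), 5 (sensor 1 #6, sensor 2 #8), 5 (sensor 1 #7, sensor 2 #9), 5 (sensor 1 #9, sensor 2 #10), 5 (sensor 1 #12, sensor 2 #11), 6 (sensor 1 #13, sensor 2 #15) — 8 values in the same relative order in both, and the DP table's final entry dp[15][15] is also 8, so no common subsequence is longer.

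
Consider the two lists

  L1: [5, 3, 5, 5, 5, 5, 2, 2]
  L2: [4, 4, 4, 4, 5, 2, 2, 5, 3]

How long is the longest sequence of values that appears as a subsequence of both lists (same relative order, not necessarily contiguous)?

3

Let dp[i][j] be the LCS length of the first i values of L1 and the first j values of L2. dp[i][j] = dp[i-1][j-1]+1 when the i-th and j-th values match, else max(dp[i-1][j], dp[i][j-1]).
    ·  4  4  4  4  5  2  2  5  3
 ·  0  0  0  0  0  0  0  0  0  0
 5  0  0  0  0  0  1  1  1  1  1
 3  0  0  0  0  0  1  1  1  1  2
 5  0  0  0  0  0  1  1  1  2  2
 5  0  0  0  0  0  1  1  1  2  2
 5  0  0  0  0  0  1  1  1  2  2
 5  0  0  0  0  0  1  1  1  2  2
 2  0  0  0  0  0  1  2  2  2  2
 2  0  0  0  0  0  1  2  3  3  3
dp[8][9] = 3. One LCS (by backtracking along matches): 5, 2, 2.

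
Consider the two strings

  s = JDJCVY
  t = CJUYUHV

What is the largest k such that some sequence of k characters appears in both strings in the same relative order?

Let dp[i][j] be the LCS length of the first i characters of s and the first j characters of t. dp[i][j] = dp[i-1][j-1]+1 when the i-th and j-th characters match, else max(dp[i-1][j], dp[i][j-1]).
    ·  C  J  U  Y  U  H  V
 ·  0  0  0  0  0  0  0  0
 J  0  0  1  1  1  1  1  1
 D  0  0  1  1  1  1  1  1
 J  0  0  1  1  1  1  1  1
 C  0  1  1  1  1  1  1  1
 V  0  1  1  1  1  1  1  2
 Y  0  1  1  1  2  2  2  2
dp[6][7] = 2. One LCS (by backtracking along matches): JV.

2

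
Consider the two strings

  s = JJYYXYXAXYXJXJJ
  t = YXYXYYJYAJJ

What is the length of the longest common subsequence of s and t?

Taking Y [3,1], then Y [4,3], then X [5,4], then Y [6,5], then Y [10,6], then J [12,7], then J [14,10], then J [15,11] gives a common subsequence of length 8. dp[15][11] = 8 confirms this is the maximum.

8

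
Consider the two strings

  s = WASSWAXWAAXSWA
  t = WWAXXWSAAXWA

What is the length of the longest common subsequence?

Taking W (s #1, t #1); then W (s #5, t #2); then A (s #6, t #3); then X (s #7, t #5); then W (s #8, t #6); then A (s #9, t #8); then A (s #10, t #9); then X (s #11, t #10); then W (s #13, t #11); then A (s #14, t #12) gives a common subsequence of length 10. dp[14][12] = 10 confirms this is the maximum.

10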